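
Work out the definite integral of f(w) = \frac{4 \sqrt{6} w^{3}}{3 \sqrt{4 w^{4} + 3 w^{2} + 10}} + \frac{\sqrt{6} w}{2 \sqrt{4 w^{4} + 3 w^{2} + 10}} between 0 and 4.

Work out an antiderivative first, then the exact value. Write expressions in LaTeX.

Antiderivative: F(w) = \sqrt{\frac{2 w^{4}}{3} + \frac{w^{2}}{2} + \frac{5}{3}}; value = - \frac{\sqrt{15}}{3} + \frac{\sqrt{1623}}{3}

The substitution u = \frac{2 w^{4}}{3} + \frac{w^{2}}{2} + \frac{5}{3} works: f is exactly (dF/du)*(du/dw) for that inner function.
F(w) = \sqrt{\frac{2 w^{4}}{3} + \frac{w^{2}}{2} + \frac{5}{3}} is an antiderivative of f.
Check: d/dw[\sqrt{\frac{2 w^{4}}{3} + \frac{w^{2}}{2} + \frac{5}{3}}] = \frac{8 \sqrt{6} w^{3} + 3 \sqrt{6} w}{6 \sqrt{4 w^{4} + 3 w^{2} + 10}}, which equals f(w).
F(4) = \frac{\sqrt{1623}}{3}; F(0) = \frac{\sqrt{15}}{3}.
Integral = F(4) - F(0) = - \frac{\sqrt{15}}{3} + \frac{\sqrt{1623}}{3}.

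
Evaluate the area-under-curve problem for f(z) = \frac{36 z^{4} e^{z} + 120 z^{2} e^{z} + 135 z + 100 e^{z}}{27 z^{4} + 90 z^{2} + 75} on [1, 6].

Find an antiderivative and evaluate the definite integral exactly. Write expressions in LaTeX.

For F(z) to be correct the identity F'(z) - f(z) = 0 must hold.
F(z) = \frac{4 e^{z}}{3} - \frac{5}{2 z^{2} + \frac{10}{3}} is an antiderivative of f.
Check: d/dz[\frac{4 e^{z}}{3} - \frac{5}{2 z^{2} + \frac{10}{3}}] = \frac{36 z^{4} e^{z} + 120 z^{2} e^{z} + 135 z + 100 e^{z}}{27 z^{4} + 90 z^{2} + 75} = f(z).
F(6) = - \frac{15}{226} + \frac{4 e^{6}}{3}; F(1) = - \frac{15}{16} + \frac{4 e}{3}.
Integral = F(6) - F(1) = - \frac{4 e}{3} + \frac{1575}{1808} + \frac{4 e^{6}}{3}.

Antiderivative: F(z) = \frac{4 e^{z}}{3} - \frac{5}{2 z^{2} + \frac{10}{3}}; value = - \frac{4 e}{3} + \frac{1575}{1808} + \frac{4 e^{6}}{3}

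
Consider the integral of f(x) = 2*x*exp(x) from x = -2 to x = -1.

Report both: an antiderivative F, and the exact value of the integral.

f has the shape u'v + uv' for u = 2*x - 2 and v = exp(x) — it is the derivative of the product u*v.
F(x) = 2*x*exp(x) - 2*exp(x) is an antiderivative of f.
Check: d/dx[2*x*exp(x) - 2*exp(x)] = 2*x*exp(x) = f(x).
F(-1) = -4*exp(-1); F(-2) = -6*exp(-2).
Integral = F(-1) - F(-2) = -4*exp(-1) + 6*exp(-2).

Antiderivative: F(x) = 2*x*exp(x) - 2*exp(x); value = -4*exp(-1) + 6*exp(-2)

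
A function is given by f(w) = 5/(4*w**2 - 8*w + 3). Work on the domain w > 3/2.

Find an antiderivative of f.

An antiderivative is F(w) = 5*log(w - 3/2)/4 - 5*log(w - 1/2)/4.

The denominator factors as (2*w - 3)*(2*w - 1); partial fractions split f into directly integrable pieces: -5/(2*(2*w - 1)) + 5/(2*(2*w - 3)).
Check: d/dw[5*log(w - 3/2)/4 - 5*log(w - 1/2)/4] = 5/(4*w**2 - 8*w + 3) = f(w).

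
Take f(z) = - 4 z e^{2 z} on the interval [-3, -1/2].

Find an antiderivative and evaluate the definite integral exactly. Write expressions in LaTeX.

f has the shape u'v + uv' for u = 1 - 2 z and v = e^{2 z} — it is the derivative of the product u*v.
F(z) = - 2 z e^{2 z} + e^{2 z} is an antiderivative of f.
Check: d/dz[- 2 z e^{2 z} + e^{2 z}] = - 4 z e^{2 z} = f(z).
F(-1/2) = \frac{2}{e}; F(-3) = \frac{7}{e^{6}}.
Integral = F(-1/2) - F(-3) = - \frac{7}{e^{6}} + \frac{2}{e}.

Antiderivative: F(z) = - 2 z e^{2 z} + e^{2 z}; value = - \frac{7}{e^{6}} + \frac{2}{e}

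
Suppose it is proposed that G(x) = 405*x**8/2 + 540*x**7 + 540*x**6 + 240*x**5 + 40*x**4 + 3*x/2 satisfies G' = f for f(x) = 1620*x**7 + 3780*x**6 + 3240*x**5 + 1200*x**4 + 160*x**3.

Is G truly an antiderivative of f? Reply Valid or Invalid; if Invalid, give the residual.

d/dx[G] = 1620*x**7 + 3780*x**6 + 3240*x**5 + 1200*x**4 + 160*x**3 + 3/2
d/dx[G] - f(x) = 3/2 != 0.

Invalid: d/dx[G] - f = 3/2, which is not 0.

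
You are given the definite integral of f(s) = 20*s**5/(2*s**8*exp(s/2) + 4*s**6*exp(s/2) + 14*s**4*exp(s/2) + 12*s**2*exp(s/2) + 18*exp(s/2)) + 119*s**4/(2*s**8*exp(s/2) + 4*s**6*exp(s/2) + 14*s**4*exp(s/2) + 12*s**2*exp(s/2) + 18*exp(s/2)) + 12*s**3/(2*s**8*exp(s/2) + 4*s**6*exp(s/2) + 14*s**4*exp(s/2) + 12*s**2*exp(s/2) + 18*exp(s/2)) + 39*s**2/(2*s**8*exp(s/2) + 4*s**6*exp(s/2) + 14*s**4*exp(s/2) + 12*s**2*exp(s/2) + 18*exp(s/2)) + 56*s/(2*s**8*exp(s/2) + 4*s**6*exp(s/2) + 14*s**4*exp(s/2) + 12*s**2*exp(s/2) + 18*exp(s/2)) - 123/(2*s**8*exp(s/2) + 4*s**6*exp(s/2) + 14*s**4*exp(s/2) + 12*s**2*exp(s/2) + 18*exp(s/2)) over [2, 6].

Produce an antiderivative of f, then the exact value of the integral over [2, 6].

Antiderivative: F(s) = -20*s/(s**4*exp(s/2) + s**2*exp(s/2) + 3*exp(s/2)) + 1/(s**4*exp(s/2) + s**2*exp(s/2) + 3*exp(s/2)); value = -119*exp(-3)/1335 + 39*exp(-1)/23

Integrate term by term and add the pieces.
F(s) = -20*s/(s**4*exp(s/2) + s**2*exp(s/2) + 3*exp(s/2)) + 1/(s**4*exp(s/2) + s**2*exp(s/2) + 3*exp(s/2)) is an antiderivative of f.
Check: d/ds[-20*s/(s**4*exp(s/2) + s**2*exp(s/2) + 3*exp(s/2)) + 1/(s**4*exp(s/2) + s**2*exp(s/2) + 3*exp(s/2))] = (20*s**5 + 119*s**4 + 12*s**3 + 39*s**2 + 56*s - 123)/(2*s**8*exp(s/2) + 4*s**6*exp(s/2) + 14*s**4*exp(s/2) + 12*s**2*exp(s/2) + 18*exp(s/2)), which equals f(s).
F(6) = -119*exp(-3)/1335; F(2) = -39*exp(-1)/23.
Integral = F(6) - F(2) = -119*exp(-3)/1335 + 39*exp(-1)/23.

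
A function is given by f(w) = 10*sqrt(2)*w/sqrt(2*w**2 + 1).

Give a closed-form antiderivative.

The substitution u = 4*w**2 + 2 works: f is exactly (dF/du)*(du/dw) for that inner function.
Check: d/dw[5*sqrt(4*w**2 + 2)] = 10*sqrt(2)*w/sqrt(2*w**2 + 1) = f(w).

An antiderivative is F(w) = 5*sqrt(4*w**2 + 2).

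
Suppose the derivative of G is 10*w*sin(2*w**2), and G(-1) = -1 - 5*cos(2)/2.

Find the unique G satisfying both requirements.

G(w) = -5*cos(2*w**2)/2 - 1

G'(w) matches the chain-rule pattern g'(h)*h' with inner function h(w) = 2*w**2; substituting u = h(w) collapses the integral.
A general antiderivative is -5*cos(2*w**2)/2 + C.
The condition gives C = -1 - 5*cos(2)/2 - (-5*cos(2)/2) = -1.
So G(w) = -5*cos(2*w**2)/2 - 1.
Check: d/dw[-5*cos(2*w**2)/2 - 1] = 10*w*sin(2*w**2) = G'(w).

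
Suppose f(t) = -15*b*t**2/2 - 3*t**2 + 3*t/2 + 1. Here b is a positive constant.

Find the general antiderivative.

Integrate term by term and add the pieces.
Check: d/dt[(-30*b*t**3 - 12*t**3 + 9*t**2 + 12*t - 31)/12] = -15*b*t**2/2 - 3*t**2 + 3*t/2 + 1 = f(t).

F(t) = (-30*b*t**3 - 12*t**3 + 9*t**2 + 12*t - 31)/12 + C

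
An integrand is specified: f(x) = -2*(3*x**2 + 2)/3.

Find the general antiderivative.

F(x) = -2*x**3/3 - 4*x/3 + C

Check any antiderivative F(x) by computing F'(x) and comparing it with f(x).
Check: d/dx[-2*x**3/3 - 4*x/3] = -2*x**2 - 4/3, which equals f(x).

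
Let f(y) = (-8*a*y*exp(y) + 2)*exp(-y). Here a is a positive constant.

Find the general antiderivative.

F(y) = -4*a*y**2 - 2*exp(-y) + C

For F(y) to be correct the identity F'(y) - f(y) = 0 must hold.
Check: d/dy[-4*a*y**2 - 2*exp(-y)] = (-8*a*y*exp(y) + 2)*exp(-y) = f(y).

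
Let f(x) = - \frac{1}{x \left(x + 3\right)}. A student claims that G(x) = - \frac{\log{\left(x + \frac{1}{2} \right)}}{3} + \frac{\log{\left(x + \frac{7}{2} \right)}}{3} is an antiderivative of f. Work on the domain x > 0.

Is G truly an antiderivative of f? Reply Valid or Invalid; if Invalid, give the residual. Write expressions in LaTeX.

d/dx[G] = - \frac{4}{4 x^{2} + 16 x + 7}
d/dx[G] - f(x) = \frac{4 x + 7}{4 x^{4} + 28 x^{3} + 55 x^{2} + 21 x} != 0.

Invalid: d/dx[G] - f = \frac{4 x + 7}{4 x^{4} + 28 x^{3} + 55 x^{2} + 21 x}, which is not 0.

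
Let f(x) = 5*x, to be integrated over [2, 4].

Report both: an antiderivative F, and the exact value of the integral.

A first test for any F(x): its x-derivative must equal f(x) identically.
F(x) = 5*x**2/2 is an antiderivative of f.
Check: d/dx[5*x**2/2] = 5*x = f(x).
F(4) = 40; F(2) = 10.
Integral = F(4) - F(2) = 30.

Antiderivative: F(x) = 5*x**2/2; value = 30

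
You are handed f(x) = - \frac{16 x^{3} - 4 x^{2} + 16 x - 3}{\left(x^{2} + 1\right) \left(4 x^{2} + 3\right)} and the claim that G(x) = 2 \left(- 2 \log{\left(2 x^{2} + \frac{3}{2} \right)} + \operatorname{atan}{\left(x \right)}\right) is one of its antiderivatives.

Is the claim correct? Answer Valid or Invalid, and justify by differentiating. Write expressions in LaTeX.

d/dx[G] = \frac{- 32 x^{3} + 8 x^{2} - 32 x + 6}{4 x^{4} + 7 x^{2} + 3}
d/dx[G] - f(x) = \frac{- 16 x^{3} + 4 x^{2} - 16 x + 3}{4 x^{4} + 7 x^{2} + 3} != 0.

Invalid: d/dx[G] - f = \frac{- 16 x^{3} + 4 x^{2} - 16 x + 3}{4 x^{4} + 7 x^{2} + 3}, which is not 0.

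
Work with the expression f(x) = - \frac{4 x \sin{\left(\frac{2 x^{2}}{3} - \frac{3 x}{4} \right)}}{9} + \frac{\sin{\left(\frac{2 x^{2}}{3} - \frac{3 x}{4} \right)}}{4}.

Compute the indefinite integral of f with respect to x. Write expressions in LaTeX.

F(x) = \frac{\cos{\left(\frac{2 x^{2}}{3} - \frac{3 x}{4} \right)}}{3} + C

f matches the chain-rule pattern g'(h)*h' with inner function h(x) = \frac{2 x^{2}}{3} - \frac{3 x}{4}; substituting u = h(x) collapses the integral.
Check: d/dx[\frac{\cos{\left(\frac{2 x^{2}}{3} - \frac{3 x}{4} \right)}}{3}] = - \frac{4 x \sin{\left(\frac{2 x^{2}}{3} - \frac{3 x}{4} \right)}}{9} + \frac{\sin{\left(\frac{2 x^{2}}{3} - \frac{3 x}{4} \right)}}{4} = f(x).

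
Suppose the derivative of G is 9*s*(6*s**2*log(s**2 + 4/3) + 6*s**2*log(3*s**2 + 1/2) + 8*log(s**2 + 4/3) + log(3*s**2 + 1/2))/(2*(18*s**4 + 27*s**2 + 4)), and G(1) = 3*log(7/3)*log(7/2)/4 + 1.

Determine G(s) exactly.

Recognize the product-rule pattern: G'(s) = u'v + uv' with u = 3*log(3*s**2 + 1/2)/4, v = log(s**2 + 4/3), so integration by parts undoes it.
A general antiderivative is 3*log(s**2 + 4/3)*log(3*s**2 + 1/2)/4 + C.
The condition gives C = 3*log(7/3)*log(7/2)/4 + 1 - (3*log(7/3)*log(7/2)/4) = 1.
So G(s) = (3*log(s**2 + 4/3)*log(3*s**2 + 1/2) + 4)/4.
Check: d/ds[(3*log(s**2 + 4/3)*log(3*s**2 + 1/2) + 4)/4] = (54*s**3*log(s**2 + 4/3) + 54*s**3*log(3*s**2 + 1/2) + 72*s*log(s**2 + 4/3) + 9*s*log(3*s**2 + 1/2))/(36*s**4 + 54*s**2 + 8), which equals G'(s).

G(s) = (3*log(s**2 + 4/3)*log(3*s**2 + 1/2) + 4)/4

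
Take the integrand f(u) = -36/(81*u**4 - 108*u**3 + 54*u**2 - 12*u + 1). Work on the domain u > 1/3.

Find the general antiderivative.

Recover f(u) by differentiating a candidate F(u); any mismatch rules it out.
Check: d/du[4/(3*u - 1)**3] = -36/(81*u**4 - 108*u**3 + 54*u**2 - 12*u + 1) = f(u).

F(u) = 4/(3*u - 1)**3 + C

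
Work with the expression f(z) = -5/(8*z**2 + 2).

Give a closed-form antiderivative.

A candidate is checked by its d/dz: the result must match f(z).
Check: d/dz[-5*atan(2*z)/4] = -5/(8*z**2 + 2) = f(z).

An antiderivative is F(z) = -5*atan(2*z)/4.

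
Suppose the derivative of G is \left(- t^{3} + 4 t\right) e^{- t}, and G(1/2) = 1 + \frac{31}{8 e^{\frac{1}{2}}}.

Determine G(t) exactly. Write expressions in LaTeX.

Recognize the product-rule pattern: G'(t) = u'v + uv' with u = t^{3} + 3 t^{2} + 2 t + 2, v = e^{- t}, so integration by parts undoes it.
A general antiderivative is \left(t^{3} + 3 t^{2} + 2 t + 2\right) e^{- t} + C.
The condition gives C = 1 + \frac{31}{8 e^{\frac{1}{2}}} - (\frac{31}{8 e^{\frac{1}{2}}}) = 1.
So G(t) = \left(t^{3} + 3 t^{2} + 2 t + e^{t} + 2\right) e^{- t}.
Check: d/dt[\left(t^{3} + 3 t^{2} + 2 t + e^{t} + 2\right) e^{- t}] = \left(- t^{3} + 4 t\right) e^{- t} = G'(t).

G(t) = \left(t^{3} + 3 t^{2} + 2 t + e^{t} + 2\right) e^{- t}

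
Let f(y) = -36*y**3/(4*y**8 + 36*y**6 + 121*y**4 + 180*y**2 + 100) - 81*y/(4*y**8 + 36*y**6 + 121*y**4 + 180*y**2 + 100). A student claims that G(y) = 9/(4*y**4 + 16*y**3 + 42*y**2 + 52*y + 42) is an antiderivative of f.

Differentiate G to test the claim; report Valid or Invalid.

Invalid: d/dy[G] - f = (720*y**10 + 3600*y**9 + 14076*y**8 + 34704*y**7 + 69768*y**6 + 102960*y**5 + 121383*y**4 + 104454*y**3 + 56592*y**2 + 16821*y - 11700)/(16*y**16 + 128*y**15 + 736*y**14 + 2912*y**13 + 9576*y**12 + 25424*y**11 + 58736*y**10 + 114776*y**9 + 198753*y**8 + 294500*y**7 + 388574*y**6 + 433172*y**5 + 427901*y**4 + 339360*y**3 + 235180*y**2 + 109200*y + 44100), which is not 0.

d/dy[G] = (-36*y**3 - 108*y**2 - 189*y - 117)/(4*y**8 + 32*y**7 + 148*y**6 + 440*y**5 + 941*y**4 + 1428*y**3 + 1558*y**2 + 1092*y + 441)
d/dy[G] - f(y) = (720*y**10 + 3600*y**9 + 14076*y**8 + 34704*y**7 + 69768*y**6 + 102960*y**5 + 121383*y**4 + 104454*y**3 + 56592*y**2 + 16821*y - 11700)/(16*y**16 + 128*y**15 + 736*y**14 + 2912*y**13 + 9576*y**12 + 25424*y**11 + 58736*y**10 + 114776*y**9 + 198753*y**8 + 294500*y**7 + 388574*y**6 + 433172*y**5 + 427901*y**4 + 339360*y**3 + 235180*y**2 + 109200*y + 44100) != 0.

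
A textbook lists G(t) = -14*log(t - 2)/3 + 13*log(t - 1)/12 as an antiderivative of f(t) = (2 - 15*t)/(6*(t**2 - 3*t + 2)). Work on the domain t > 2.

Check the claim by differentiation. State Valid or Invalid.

d/dt[G] = (30 - 43*t)/(12*t**2 - 36*t + 24)
d/dt[G] - f(t) = -13/(12*t - 12) != 0.

Invalid: d/dt[G] - f = -13/(12*t - 12), which is not 0.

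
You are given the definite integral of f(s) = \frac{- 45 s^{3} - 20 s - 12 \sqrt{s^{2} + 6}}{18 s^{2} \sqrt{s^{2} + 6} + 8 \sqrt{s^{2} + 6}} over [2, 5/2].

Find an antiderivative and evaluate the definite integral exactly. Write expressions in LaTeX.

Antiderivative: F(s) = \frac{- 5 \sqrt{s^{2} + 6} - 2 \operatorname{atan}{\left(\frac{3 s}{2} \right)}}{2}; value = - \frac{35}{4} - \operatorname{atan}{\left(\frac{15}{4} \right)} + \operatorname{atan}{\left(3 \right)} + \frac{5 \sqrt{10}}{2}

For F(s) to be correct the identity F'(s) - f(s) = 0 must hold.
F(s) = \frac{- 5 \sqrt{s^{2} + 6} - 2 \operatorname{atan}{\left(\frac{3 s}{2} \right)}}{2} is an antiderivative of f.
Check: d/ds[\frac{- 5 \sqrt{s^{2} + 6} - 2 \operatorname{atan}{\left(\frac{3 s}{2} \right)}}{2}] = \frac{- 45 s^{3} - 20 s - 12 \sqrt{s^{2} + 6}}{18 s^{2} \sqrt{s^{2} + 6} + 8 \sqrt{s^{2} + 6}} = f(s).
F(5/2) = - \frac{35}{4} - \operatorname{atan}{\left(\frac{15}{4} \right)}; F(2) = - \frac{5 \sqrt{10}}{2} - \operatorname{atan}{\left(3 \right)}.
Integral = F(5/2) - F(2) = - \frac{35}{4} - \operatorname{atan}{\left(\frac{15}{4} \right)} + \operatorname{atan}{\left(3 \right)} + \frac{5 \sqrt{10}}{2}.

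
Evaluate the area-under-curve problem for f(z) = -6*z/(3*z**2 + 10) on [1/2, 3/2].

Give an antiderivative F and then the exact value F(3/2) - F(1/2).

Antiderivative: F(z) = -log(3*z**2/2 + 5); value = -log(67/8) + log(43/8)

f matches the chain-rule pattern g'(h)*h' with inner function h(z) = 3*z**2/2 + 5; substituting u = h(z) collapses the integral.
F(z) = -log(3*z**2/2 + 5) is an antiderivative of f.
Check: d/dz[-log(3*z**2/2 + 5)] = -6*z/(3*z**2 + 10) = f(z).
F(3/2) = -log(67/8); F(1/2) = -log(43/8).
Integral = F(3/2) - F(1/2) = -log(67/8) + log(43/8).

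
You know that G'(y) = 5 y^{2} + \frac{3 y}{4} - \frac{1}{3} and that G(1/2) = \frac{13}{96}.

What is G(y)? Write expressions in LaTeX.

Integrate term by term and add the pieces.
A general antiderivative is \frac{5 y^{3}}{3} + \frac{3 y^{2}}{8} - \frac{y}{3} + C.
The condition gives C = \frac{13}{96} - (\frac{13}{96}) = 0.
So G(y) = \frac{5 y^{3}}{3} + \frac{3 y^{2}}{8} - \frac{y}{3}.
Check: d/dy[\frac{5 y^{3}}{3} + \frac{3 y^{2}}{8} - \frac{y}{3}] = 5 y^{2} + \frac{3 y}{4} - \frac{1}{3} = G'(y).

G(y) = \frac{5 y^{3}}{3} + \frac{3 y^{2}}{8} - \frac{y}{3}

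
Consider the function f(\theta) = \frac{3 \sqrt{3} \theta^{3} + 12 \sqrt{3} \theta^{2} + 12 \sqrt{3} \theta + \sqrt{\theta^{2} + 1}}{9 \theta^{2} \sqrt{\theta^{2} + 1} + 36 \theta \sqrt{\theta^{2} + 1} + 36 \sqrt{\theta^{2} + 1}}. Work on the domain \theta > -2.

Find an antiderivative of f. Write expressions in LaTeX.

Whatever form F(\theta) takes, F'(\theta) = f(\theta) is non-negotiable.
Check: d/d\theta[\frac{\sqrt{3 \theta^{2} + 3}}{3} - \frac{1}{9 \theta + 18}] = \frac{3 \sqrt{3} \theta^{3} + 12 \sqrt{3} \theta^{2} + 12 \sqrt{3} \theta + \sqrt{\theta^{2} + 1}}{9 \theta^{2} \sqrt{\theta^{2} + 1} + 36 \theta \sqrt{\theta^{2} + 1} + 36 \sqrt{\theta^{2} + 1}} = f(\theta).

An antiderivative is F(\theta) = \frac{\sqrt{3 \theta^{2} + 3}}{3} - \frac{1}{9 \theta + 18}.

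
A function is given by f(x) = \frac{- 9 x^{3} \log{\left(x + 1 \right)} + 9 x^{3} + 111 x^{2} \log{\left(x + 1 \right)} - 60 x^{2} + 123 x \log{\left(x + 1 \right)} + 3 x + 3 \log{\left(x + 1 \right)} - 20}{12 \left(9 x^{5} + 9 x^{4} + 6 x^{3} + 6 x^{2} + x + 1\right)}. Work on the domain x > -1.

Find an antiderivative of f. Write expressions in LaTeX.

An antiderivative is F(x) = - \frac{\left(20 - 3 x\right) \log{\left(x + 1 \right)}}{12 \left(3 x^{2} + 1\right)}.

Recover f(x) by differentiating a candidate F(x); any mismatch rules it out.
Check: d/dx[- \frac{\left(20 - 3 x\right) \log{\left(x + 1 \right)}}{12 \left(3 x^{2} + 1\right)}] = \frac{- 9 x^{3} \log{\left(x + 1 \right)} + 9 x^{3} + 111 x^{2} \log{\left(x + 1 \right)} - 60 x^{2} + 123 x \log{\left(x + 1 \right)} + 3 x + 3 \log{\left(x + 1 \right)} - 20}{108 x^{5} + 108 x^{4} + 72 x^{3} + 72 x^{2} + 12 x + 12}, which equals f(x).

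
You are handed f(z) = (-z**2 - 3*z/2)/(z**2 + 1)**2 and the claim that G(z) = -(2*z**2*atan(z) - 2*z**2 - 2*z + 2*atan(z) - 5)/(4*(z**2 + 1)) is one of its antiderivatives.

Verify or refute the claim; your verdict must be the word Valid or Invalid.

d/dz[G] = (-2*z**2 - 3*z)/(2*z**4 + 4*z**2 + 2)
This equals f(z) exactly, so the claim holds.

Valid - the claim checks out under differentiation.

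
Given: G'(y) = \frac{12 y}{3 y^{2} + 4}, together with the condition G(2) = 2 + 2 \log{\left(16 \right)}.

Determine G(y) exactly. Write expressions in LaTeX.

G(y) = 2 \left(\log{\left(3 y^{2} + 4 \right)} + 1\right)

The substitution u = 3 y^{2} + 4 works: G'(y) is exactly (dG/du)*(du/dy) for that inner function.
A general antiderivative is 2 \log{\left(3 y^{2} + 4 \right)} + C.
The condition gives C = 2 + 2 \log{\left(16 \right)} - (2 \log{\left(16 \right)}) = 2.
So G(y) = 2 \left(\log{\left(3 y^{2} + 4 \right)} + 1\right).
Check: d/dy[2 \left(\log{\left(3 y^{2} + 4 \right)} + 1\right)] = \frac{12 y}{3 y^{2} + 4} = G'(y).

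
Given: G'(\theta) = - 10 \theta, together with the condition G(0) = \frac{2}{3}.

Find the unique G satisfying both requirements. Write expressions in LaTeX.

Any candidate G(\theta) must reproduce the stated G'(\theta) exactly.
A general antiderivative is - 5 \theta^{2} - \frac{1}{3} + C.
The condition gives C = \frac{2}{3} - (- \frac{1}{3}) = 1.
So G(\theta) = \frac{2}{3} - 5 \theta^{2}.
Check: d/d\theta[\frac{2}{3} - 5 \theta^{2}] = - 10 \theta = G'(\theta).

G(\theta) = \frac{2}{3} - 5 \theta^{2}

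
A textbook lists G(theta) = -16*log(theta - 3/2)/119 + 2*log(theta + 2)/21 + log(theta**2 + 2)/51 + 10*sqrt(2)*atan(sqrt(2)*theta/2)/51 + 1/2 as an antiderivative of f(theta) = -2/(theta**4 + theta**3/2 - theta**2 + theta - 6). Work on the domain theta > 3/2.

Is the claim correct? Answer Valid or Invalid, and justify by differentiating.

d/dtheta[G] = -4/(2*theta**4 + theta**3 - 2*theta**2 + 2*theta - 12)
This equals f(theta) exactly, so the claim holds.

Valid: G'(theta) = f(theta).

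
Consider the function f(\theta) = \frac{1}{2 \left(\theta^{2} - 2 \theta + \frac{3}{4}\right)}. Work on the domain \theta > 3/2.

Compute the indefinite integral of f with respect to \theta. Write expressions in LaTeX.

The denominator factors as \left(2 \theta - 3\right) \left(2 \theta - 1\right); partial fractions split f into directly integrable pieces: - \frac{1}{2 \theta - 1} + \frac{1}{2 \theta - 3}.
Check: d/d\theta[\frac{\log{\left(\theta - \frac{3}{2} \right)} - \log{\left(\theta - \frac{1}{2} \right)}}{2}] = \frac{2}{4 \theta^{2} - 8 \theta + 3}, which equals f(\theta).

F(\theta) = \frac{\log{\left(\theta - \frac{3}{2} \right)} - \log{\left(\theta - \frac{1}{2} \right)}}{2} + C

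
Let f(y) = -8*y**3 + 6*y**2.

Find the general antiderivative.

F(y) = -2*y**4 + 2*y**3 + C

The integrand splits into summands that can be handled one at a time.
Check: d/dy[-2*y**4 + 2*y**3] = -8*y**3 + 6*y**2 = f(y).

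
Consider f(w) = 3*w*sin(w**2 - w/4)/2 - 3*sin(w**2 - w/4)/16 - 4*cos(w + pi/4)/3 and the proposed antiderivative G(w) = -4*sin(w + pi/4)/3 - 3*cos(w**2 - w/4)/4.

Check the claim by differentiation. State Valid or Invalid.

Valid - the claim checks out under differentiation.

d/dw[G] = 3*w*sin(w**2 - w/4)/2 - 3*sin(w**2 - w/4)/16 - 4*cos(w + pi/4)/3
This equals f(w) exactly, so the claim holds.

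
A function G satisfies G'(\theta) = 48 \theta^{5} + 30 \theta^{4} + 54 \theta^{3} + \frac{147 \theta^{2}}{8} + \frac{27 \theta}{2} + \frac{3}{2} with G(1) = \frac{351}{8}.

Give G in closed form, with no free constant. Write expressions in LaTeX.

G(\theta) = 8 \theta^{6} + 6 \theta^{5} + \frac{27 \theta^{4}}{2} + \frac{49 \theta^{3}}{8} + \frac{27 \theta^{2}}{4} + \frac{3 \theta}{2} + 2

G'(\theta) matches the chain-rule pattern g'(h)*h' with inner function h(\theta) = - 2 \theta^{2} - \frac{\theta}{2} - 1; substituting u = h(\theta) collapses the integral.
A general antiderivative is - \left(- 2 \theta^{2} - \frac{\theta}{2} - 1\right)^{3} + C.
The condition gives C = \frac{351}{8} - (\frac{343}{8}) = 1.
So G(\theta) = 8 \theta^{6} + 6 \theta^{5} + \frac{27 \theta^{4}}{2} + \frac{49 \theta^{3}}{8} + \frac{27 \theta^{2}}{4} + \frac{3 \theta}{2} + 2.
Check: d/d\theta[8 \theta^{6} + 6 \theta^{5} + \frac{27 \theta^{4}}{2} + \frac{49 \theta^{3}}{8} + \frac{27 \theta^{2}}{4} + \frac{3 \theta}{2} + 2] = 48 \theta^{5} + 30 \theta^{4} + 54 \theta^{3} + \frac{147 \theta^{2}}{8} + \frac{27 \theta}{2} + \frac{3}{2} = G'(\theta).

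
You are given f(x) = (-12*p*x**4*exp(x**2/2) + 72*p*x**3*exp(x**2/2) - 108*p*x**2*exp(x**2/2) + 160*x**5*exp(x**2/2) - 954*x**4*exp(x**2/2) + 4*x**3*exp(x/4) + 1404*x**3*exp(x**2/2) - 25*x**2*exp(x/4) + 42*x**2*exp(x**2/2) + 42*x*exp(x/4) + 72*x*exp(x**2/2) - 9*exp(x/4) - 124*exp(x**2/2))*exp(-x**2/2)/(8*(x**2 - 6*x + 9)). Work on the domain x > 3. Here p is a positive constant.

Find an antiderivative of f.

For F(x) to be correct the identity F'(x) - f(x) = 0 must hold.
Check: d/dx[(-2*p*x**4 + 6*p*x**3 + 20*x**5 - 59*x**4 - 3*x**3 - 6*x**2 - 2*x*exp(x/4)*exp(-x**2/2) + 18*x + 6*exp(x/4)*exp(-x**2/2) + 8)/(4*(x - 3))] = (-12*p*x**4*exp(x**2) + 72*p*x**3*exp(x**2) - 108*p*x**2*exp(x**2) + 160*x**5*exp(x**2) - 954*x**4*exp(x**2) + 4*x**3*exp(x/4)*exp(x**2/2) + 1404*x**3*exp(x**2) - 25*x**2*exp(x/4)*exp(x**2/2) + 42*x**2*exp(x**2) + 42*x*exp(x/4)*exp(x**2/2) + 72*x*exp(x**2) - 9*exp(x/4)*exp(x**2/2) - 124*exp(x**2))/(8*x**2*exp(x**2) - 48*x*exp(x**2) + 72*exp(x**2)), which equals f(x).

An antiderivative is F(x) = (-2*p*x**4 + 6*p*x**3 + 20*x**5 - 59*x**4 - 3*x**3 - 6*x**2 - 2*x*exp(x/4)*exp(-x**2/2) + 18*x + 6*exp(x/4)*exp(-x**2/2) + 8)/(4*(x - 3)).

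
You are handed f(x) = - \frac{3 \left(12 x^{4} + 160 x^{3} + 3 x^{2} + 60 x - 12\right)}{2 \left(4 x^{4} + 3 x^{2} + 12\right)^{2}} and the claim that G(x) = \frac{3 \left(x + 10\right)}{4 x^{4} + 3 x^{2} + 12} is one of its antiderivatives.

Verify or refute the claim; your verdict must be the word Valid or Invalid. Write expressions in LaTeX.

d/dx[G] = \frac{- 36 x^{4} - 480 x^{3} - 9 x^{2} - 180 x + 36}{16 x^{8} + 24 x^{6} + 105 x^{4} + 72 x^{2} + 144}
d/dx[G] - f(x) = \frac{- 36 x^{4} - 480 x^{3} - 9 x^{2} - 180 x + 36}{32 x^{8} + 48 x^{6} + 210 x^{4} + 144 x^{2} + 288} != 0.

Invalid: d/dx[G] - f = \frac{- 36 x^{4} - 480 x^{3} - 9 x^{2} - 180 x + 36}{32 x^{8} + 48 x^{6} + 210 x^{4} + 144 x^{2} + 288}, which is not 0.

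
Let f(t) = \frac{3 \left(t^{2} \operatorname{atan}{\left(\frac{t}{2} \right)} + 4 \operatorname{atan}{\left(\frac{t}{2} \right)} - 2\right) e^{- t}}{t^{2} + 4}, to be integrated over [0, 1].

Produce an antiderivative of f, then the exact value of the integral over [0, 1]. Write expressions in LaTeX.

Antiderivative: F(t) = - 3 e^{- t} \operatorname{atan}{\left(\frac{t}{2} \right)}; value = - \frac{3 \operatorname{atan}{\left(\frac{1}{2} \right)}}{e}

f has the shape u'v + uv' for u = - 3 \operatorname{atan}{\left(\frac{t}{2} \right)} and v = e^{- t} — it is the derivative of the product u*v.
F(t) = - 3 e^{- t} \operatorname{atan}{\left(\frac{t}{2} \right)} is an antiderivative of f.
Check: d/dt[- 3 e^{- t} \operatorname{atan}{\left(\frac{t}{2} \right)}] = \frac{3 t^{2} \operatorname{atan}{\left(\frac{t}{2} \right)} + 12 \operatorname{atan}{\left(\frac{t}{2} \right)} - 6}{t^{2} e^{t} + 4 e^{t}}, which equals f(t).
F(1) = - \frac{3 \operatorname{atan}{\left(\frac{1}{2} \right)}}{e}; F(0) = 0.
Integral = F(1) - F(0) = - \frac{3 \operatorname{atan}{\left(\frac{1}{2} \right)}}{e}.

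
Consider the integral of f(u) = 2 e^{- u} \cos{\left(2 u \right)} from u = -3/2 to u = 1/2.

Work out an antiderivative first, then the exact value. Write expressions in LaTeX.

Check any antiderivative F(u) by computing F'(u) and comparing it with f(u).
F(u) = \frac{\left(4 \sin{\left(2 u \right)} - 2 \cos{\left(2 u \right)}\right) e^{- u}}{5} is an antiderivative of f.
Check: d/du[\frac{\left(4 \sin{\left(2 u \right)} - 2 \cos{\left(2 u \right)}\right) e^{- u}}{5}] = 2 e^{- u} \cos{\left(2 u \right)} = f(u).
F(1/2) = - \frac{2 \cos{\left(1 \right)}}{5 e^{\frac{1}{2}}} + \frac{4 \sin{\left(1 \right)}}{5 e^{\frac{1}{2}}}; F(-3/2) = - \frac{4 e^{\frac{3}{2}} \sin{\left(3 \right)}}{5} - \frac{2 e^{\frac{3}{2}} \cos{\left(3 \right)}}{5}.
Integral = F(1/2) - F(-3/2) = \frac{2 e^{\frac{3}{2}} \cos{\left(3 \right)}}{5} - \frac{2 \cos{\left(1 \right)}}{5 e^{\frac{1}{2}}} + \frac{4 \sin{\left(1 \right)}}{5 e^{\frac{1}{2}}} + \frac{4 e^{\frac{3}{2}} \sin{\left(3 \right)}}{5}.

Antiderivative: F(u) = \frac{\left(4 \sin{\left(2 u \right)} - 2 \cos{\left(2 u \right)}\right) e^{- u}}{5}; value = \frac{2 e^{\frac{3}{2}} \cos{\left(3 \right)}}{5} - \frac{2 \cos{\left(1 \right)}}{5 e^{\frac{1}{2}}} + \frac{4 \sin{\left(1 \right)}}{5 e^{\frac{1}{2}}} + \frac{4 e^{\frac{3}{2}} \sin{\left(3 \right)}}{5}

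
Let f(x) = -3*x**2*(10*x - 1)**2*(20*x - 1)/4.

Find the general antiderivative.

The substitution u = 5*x**2 - x/2 works: f is exactly (dF/du)*(du/dx) for that inner function.
Check: d/dx[-250*x**6 + 75*x**5 - 15*x**4/2 + x**3/4] = -1500*x**5 + 375*x**4 - 30*x**3 + 3*x**2/4, which equals f(x).

F(x) = -250*x**6 + 75*x**5 - 15*x**4/2 + x**3/4 + C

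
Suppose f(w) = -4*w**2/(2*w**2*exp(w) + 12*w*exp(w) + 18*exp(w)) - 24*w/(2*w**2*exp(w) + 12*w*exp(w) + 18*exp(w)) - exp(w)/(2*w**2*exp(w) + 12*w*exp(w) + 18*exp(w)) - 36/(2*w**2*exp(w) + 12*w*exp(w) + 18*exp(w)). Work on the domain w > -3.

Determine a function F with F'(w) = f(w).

An antiderivative is F(w) = 2*exp(-w) + 1/(2*w + 6).

Integrate term by term and add the pieces.
Check: d/dw[2*exp(-w) + 1/(2*w + 6)] = (-4*w**2 - 24*w - exp(w) - 36)/(2*w**2*exp(w) + 12*w*exp(w) + 18*exp(w)), which equals f(w).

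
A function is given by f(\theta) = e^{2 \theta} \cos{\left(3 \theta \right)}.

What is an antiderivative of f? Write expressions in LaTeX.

An antiderivative is F(\theta) = \frac{3 e^{2 \theta} \sin{\left(3 \theta \right)}}{13} + \frac{2 e^{2 \theta} \cos{\left(3 \theta \right)}}{13}.

A first test for any F(\theta): its \theta-derivative must equal f(\theta) identically.
Check: d/d\theta[\frac{3 e^{2 \theta} \sin{\left(3 \theta \right)}}{13} + \frac{2 e^{2 \theta} \cos{\left(3 \theta \right)}}{13}] = e^{2 \theta} \cos{\left(3 \theta \right)} = f(\theta).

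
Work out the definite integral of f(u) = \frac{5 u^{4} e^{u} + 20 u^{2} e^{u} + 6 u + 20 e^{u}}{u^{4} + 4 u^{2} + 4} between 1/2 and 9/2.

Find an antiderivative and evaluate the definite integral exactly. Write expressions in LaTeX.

Whatever form F(u) takes, F'(u) = f(u) is non-negotiable.
F(u) = \frac{5 u^{2} e^{u} + 10 e^{u} - 3}{u^{2} + 2} is an antiderivative of f.
Check: d/du[\frac{5 u^{2} e^{u} + 10 e^{u} - 3}{u^{2} + 2}] = \frac{5 u^{4} e^{u} + 20 u^{2} e^{u} + 6 u + 20 e^{u}}{u^{4} + 4 u^{2} + 4} = f(u).
F(9/2) = - \frac{12}{89} + 5 e^{\frac{9}{2}}; F(1/2) = - \frac{4}{3} + 5 e^{\frac{1}{2}}.
Integral = F(9/2) - F(1/2) = - 5 e^{\frac{1}{2}} + \frac{320}{267} + 5 e^{\frac{9}{2}}.

Antiderivative: F(u) = \frac{5 u^{2} e^{u} + 10 e^{u} - 3}{u^{2} + 2}; value = - 5 e^{\frac{1}{2}} + \frac{320}{267} + 5 e^{\frac{9}{2}}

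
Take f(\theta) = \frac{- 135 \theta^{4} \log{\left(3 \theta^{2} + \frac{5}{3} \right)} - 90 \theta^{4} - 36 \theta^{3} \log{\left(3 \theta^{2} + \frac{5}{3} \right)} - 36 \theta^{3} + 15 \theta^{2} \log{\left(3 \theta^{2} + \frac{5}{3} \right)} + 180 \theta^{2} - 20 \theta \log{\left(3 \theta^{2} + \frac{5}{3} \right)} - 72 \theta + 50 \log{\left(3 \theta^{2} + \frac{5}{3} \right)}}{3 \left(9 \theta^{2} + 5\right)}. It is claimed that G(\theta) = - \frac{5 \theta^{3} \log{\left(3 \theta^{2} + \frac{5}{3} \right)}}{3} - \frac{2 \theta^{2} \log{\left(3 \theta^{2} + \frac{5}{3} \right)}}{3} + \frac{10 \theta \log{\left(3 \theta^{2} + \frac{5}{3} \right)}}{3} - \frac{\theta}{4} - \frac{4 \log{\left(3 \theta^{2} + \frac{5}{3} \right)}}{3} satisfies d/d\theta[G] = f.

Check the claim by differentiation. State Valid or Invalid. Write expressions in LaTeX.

d/d\theta[G] = \frac{- 540 \theta^{4} \log{\left(3 \theta^{2} + \frac{5}{3} \right)} - 360 \theta^{4} - 144 \theta^{3} \log{\left(3 \theta^{2} + \frac{5}{3} \right)} - 144 \theta^{3} + 60 \theta^{2} \log{\left(3 \theta^{2} + \frac{5}{3} \right)} + 693 \theta^{2} - 80 \theta \log{\left(3 \theta^{2} + \frac{5}{3} \right)} - 288 \theta + 200 \log{\left(3 \theta^{2} + \frac{5}{3} \right)} - 15}{108 \theta^{2} + 60}
d/d\theta[G] - f(\theta) = - \frac{1}{4} != 0.

Invalid: d/d\theta[G] - f = - \frac{1}{4}, which is not 0.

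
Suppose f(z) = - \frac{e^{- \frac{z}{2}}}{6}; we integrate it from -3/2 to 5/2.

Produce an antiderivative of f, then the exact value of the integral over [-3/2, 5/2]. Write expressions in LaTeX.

A first test for any F(z): its z-derivative must equal f(z) identically.
F(z) = \frac{e^{- \frac{z}{2}}}{3} is an antiderivative of f.
Check: d/dz[\frac{e^{- \frac{z}{2}}}{3}] = - \frac{e^{- \frac{z}{2}}}{6} = f(z).
F(5/2) = \frac{1}{3 e^{\frac{5}{4}}}; F(-3/2) = \frac{e^{\frac{3}{4}}}{3}.
Integral = F(5/2) - F(-3/2) = - \frac{e^{\frac{3}{4}}}{3} + \frac{1}{3 e^{\frac{5}{4}}}.

Antiderivative: F(z) = \frac{e^{- \frac{z}{2}}}{3}; value = - \frac{e^{\frac{3}{4}}}{3} + \frac{1}{3 e^{\frac{5}{4}}}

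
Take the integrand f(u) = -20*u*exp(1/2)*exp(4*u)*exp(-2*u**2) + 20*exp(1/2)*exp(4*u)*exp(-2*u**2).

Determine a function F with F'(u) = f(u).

f matches the chain-rule pattern g'(h)*h' with inner function h(u) = -2*u**2 + 4*u + 1/2; substituting w = h(u) collapses the integral.
Check: d/du[5*exp(-2*u**2 + 4*u + 1/2)] = -20*u*exp(1/2)*exp(4*u)*exp(-2*u**2) + 20*exp(1/2)*exp(4*u)*exp(-2*u**2) = f(u).

An antiderivative is F(u) = 5*exp(-2*u**2 + 4*u + 1/2).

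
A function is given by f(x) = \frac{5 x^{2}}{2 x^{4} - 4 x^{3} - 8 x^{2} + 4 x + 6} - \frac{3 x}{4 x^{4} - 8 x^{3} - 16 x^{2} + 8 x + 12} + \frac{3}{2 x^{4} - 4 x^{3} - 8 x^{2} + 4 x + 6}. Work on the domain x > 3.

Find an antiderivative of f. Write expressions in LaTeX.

An antiderivative is F(x) = \frac{87 \log{\left(x - 3 \right)}}{128} - \frac{13 \log{\left(x - 1 \right)}}{32} - \frac{35 \log{\left(x + 1 \right)}}{128} - \frac{19}{32 x + 32}.

Factor the denominator (4 \left(x - 3\right) \left(x - 1\right) \left(x + 1\right)^{2}) and decompose: f = - \frac{35}{128 \left(x + 1\right)} + \frac{19}{32 \left(x + 1\right)^{2}} - \frac{13}{32 \left(x - 1\right)} + \frac{87}{128 \left(x - 3\right)}; each piece integrates to a log, atan, or power term.
Check: d/dx[\frac{87 \log{\left(x - 3 \right)}}{128} - \frac{13 \log{\left(x - 1 \right)}}{32} - \frac{35 \log{\left(x + 1 \right)}}{128} - \frac{19}{32 x + 32}] = \frac{10 x^{2} - 3 x + 6}{4 x^{4} - 8 x^{3} - 16 x^{2} + 8 x + 12}, which equals f(x).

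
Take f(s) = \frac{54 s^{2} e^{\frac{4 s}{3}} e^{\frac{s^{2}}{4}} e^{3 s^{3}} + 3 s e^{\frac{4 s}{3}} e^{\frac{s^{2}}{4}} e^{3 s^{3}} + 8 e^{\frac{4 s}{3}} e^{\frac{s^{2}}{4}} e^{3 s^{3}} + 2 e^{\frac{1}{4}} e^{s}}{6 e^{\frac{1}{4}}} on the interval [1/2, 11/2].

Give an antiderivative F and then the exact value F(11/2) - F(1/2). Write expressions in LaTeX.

Differentiate the proposed F(s) back; it has to land on f(s) exactly.
F(s) = \frac{e^{s}}{3} + e^{3 s^{3} + \frac{s^{2}}{4} + \frac{4 s}{3} - \frac{1}{4}} is an antiderivative of f.
Check: d/ds[\frac{e^{s}}{3} + e^{3 s^{3} + \frac{s^{2}}{4} + \frac{4 s}{3} - \frac{1}{4}}] = \frac{9 s^{2} e^{\frac{4 s}{3}} e^{\frac{s^{2}}{4}} e^{3 s^{3}}}{e^{\frac{1}{4}}} + \frac{s e^{\frac{4 s}{3}} e^{\frac{s^{2}}{4}} e^{3 s^{3}}}{2 e^{\frac{1}{4}}} + \frac{4 e^{\frac{4 s}{3}} e^{\frac{s^{2}}{4}} e^{3 s^{3}}}{3 e^{\frac{1}{4}}} + \frac{e^{s}}{3}, which equals f(s).
F(11/2) = \frac{e^{\frac{11}{2}}}{3} + e^{\frac{24661}{48}}; F(1/2) = \frac{e^{\frac{1}{2}}}{3} + e^{\frac{41}{48}}.
Integral = F(11/2) - F(1/2) = - e^{\frac{41}{48}} - \frac{e^{\frac{1}{2}}}{3} + \frac{e^{\frac{11}{2}}}{3} + e^{\frac{24661}{48}}.

Antiderivative: F(s) = \frac{e^{s}}{3} + e^{3 s^{3} + \frac{s^{2}}{4} + \frac{4 s}{3} - \frac{1}{4}}; value = - e^{\frac{41}{48}} - \frac{e^{\frac{1}{2}}}{3} + \frac{e^{\frac{11}{2}}}{3} + e^{\frac{24661}{48}}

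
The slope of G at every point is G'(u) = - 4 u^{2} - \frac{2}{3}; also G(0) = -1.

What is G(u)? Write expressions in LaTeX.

Check a candidate G(u) by differentiating: d/du[G] must match the given G'(u).
A general antiderivative is - \frac{4 u^{3}}{3} - \frac{2 u}{3} - \frac{3}{2} + C.
The condition gives C = -1 - (- \frac{3}{2}) = \frac{1}{2}.
So G(u) = \frac{- 4 u^{3} - 2 u - 3}{3}.
Check: d/du[\frac{- 4 u^{3} - 2 u - 3}{3}] = - 4 u^{2} - \frac{2}{3} = G'(u).

G(u) = \frac{- 4 u^{3} - 2 u - 3}{3}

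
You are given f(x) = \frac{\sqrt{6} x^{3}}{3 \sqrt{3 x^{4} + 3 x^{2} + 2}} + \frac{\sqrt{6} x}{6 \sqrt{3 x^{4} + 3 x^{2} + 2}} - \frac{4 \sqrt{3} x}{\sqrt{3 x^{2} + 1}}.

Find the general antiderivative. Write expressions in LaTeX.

The integrand splits into summands that can be handled one at a time.
Check: d/dx[- 2 \sqrt{4 x^{2} + \frac{4}{3}} + \frac{\sqrt{\frac{x^{4}}{2} + \frac{x^{2}}{2} + \frac{1}{3}}}{3}] = \frac{2 \sqrt{6} x^{3} \sqrt{3 x^{2} + 1} + \sqrt{6} x \sqrt{3 x^{2} + 1} - 24 \sqrt{3} x \sqrt{3 x^{4} + 3 x^{2} + 2}}{6 \sqrt{3 x^{2} + 1} \sqrt{3 x^{4} + 3 x^{2} + 2}}, which equals f(x).

F(x) = - 2 \sqrt{4 x^{2} + \frac{4}{3}} + \frac{\sqrt{\frac{x^{4}}{2} + \frac{x^{2}}{2} + \frac{1}{3}}}{3} + C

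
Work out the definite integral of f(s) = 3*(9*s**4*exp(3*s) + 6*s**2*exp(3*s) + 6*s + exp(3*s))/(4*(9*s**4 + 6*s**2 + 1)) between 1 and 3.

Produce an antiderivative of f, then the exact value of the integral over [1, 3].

Any candidate F(s) must reproduce f(s) exactly when differentiated.
F(s) = ((3*s**2 + 1)*exp(3*s) - 3)/(4*(3*s**2 + 1)) is an antiderivative of f.
Check: d/ds[((3*s**2 + 1)*exp(3*s) - 3)/(4*(3*s**2 + 1))] = (27*s**4*exp(3*s) + 18*s**2*exp(3*s) + 18*s + 3*exp(3*s))/(36*s**4 + 24*s**2 + 4), which equals f(s).
F(3) = -3/112 + exp(9)/4; F(1) = -3/16 + exp(3)/4.
Integral = F(3) - F(1) = -exp(3)/4 + 9/56 + exp(9)/4.

Antiderivative: F(s) = ((3*s**2 + 1)*exp(3*s) - 3)/(4*(3*s**2 + 1)); value = -exp(3)/4 + 9/56 + exp(9)/4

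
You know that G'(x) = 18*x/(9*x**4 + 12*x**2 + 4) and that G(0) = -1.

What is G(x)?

G(x) = 1/2 - 3/(2*(3*x**2/2 + 1))

G'(x) matches the chain-rule pattern g'(h)*h' with inner function h(x) = 3*x**2/2 + 1; substituting u = h(x) collapses the integral.
A general antiderivative is -3/(2*(3*x**2/2 + 1)) + C.
The condition gives C = -1 - (-3/2) = 1/2.
So G(x) = 1/2 - 3/(2*(3*x**2/2 + 1)).
Check: d/dx[1/2 - 3/(2*(3*x**2/2 + 1))] = 18*x/(9*x**4 + 12*x**2 + 4) = G'(x).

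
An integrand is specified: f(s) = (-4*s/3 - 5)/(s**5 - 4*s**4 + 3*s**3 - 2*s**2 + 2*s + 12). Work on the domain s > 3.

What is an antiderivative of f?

Factor the denominator (3*(s - 3)*(s - 2)*(s + 1)*(s**2 + 2)) and decompose: f = -(71*s + 202)/(594*(s**2 + 2)) - 11/(108*(s + 1)) + 23/(54*(s - 2)) - 9/(44*(s - 3)); each piece integrates to a log, atan, or power term.
Check: d/ds[-9*log(s - 3)/44 + 23*log(s - 2)/54 - 11*log(s + 1)/108 - 71*log(s**2 + 2)/1188 - 101*sqrt(2)*atan(sqrt(2)*s/2)/594] = (-4*s - 15)/(3*s**5 - 12*s**4 + 9*s**3 - 6*s**2 + 6*s + 36), which equals f(s).

An antiderivative is F(s) = -9*log(s - 3)/44 + 23*log(s - 2)/54 - 11*log(s + 1)/108 - 71*log(s**2 + 2)/1188 - 101*sqrt(2)*atan(sqrt(2)*s/2)/594.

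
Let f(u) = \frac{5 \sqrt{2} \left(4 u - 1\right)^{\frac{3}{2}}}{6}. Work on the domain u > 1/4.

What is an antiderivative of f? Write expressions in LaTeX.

An antiderivative is F(u) = \frac{\sqrt{2} \left(4 u - 1\right)^{\frac{5}{2}}}{12}.

For F(u) to be correct the identity F'(u) - f(u) = 0 must hold.
Check: d/du[\frac{\sqrt{2} \left(4 u - 1\right)^{\frac{5}{2}}}{12}] = \frac{10 \sqrt{2} u \sqrt{4 u - 1}}{3} - \frac{5 \sqrt{2} \sqrt{4 u - 1}}{6}, which equals f(u).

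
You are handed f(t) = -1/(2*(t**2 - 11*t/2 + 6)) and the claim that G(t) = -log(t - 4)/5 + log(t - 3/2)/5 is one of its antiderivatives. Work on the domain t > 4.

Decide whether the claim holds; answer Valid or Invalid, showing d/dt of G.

Valid: G'(t) = f(t).

d/dt[G] = -1/(2*t**2 - 11*t + 12)
This equals f(t) exactly, so the claim holds.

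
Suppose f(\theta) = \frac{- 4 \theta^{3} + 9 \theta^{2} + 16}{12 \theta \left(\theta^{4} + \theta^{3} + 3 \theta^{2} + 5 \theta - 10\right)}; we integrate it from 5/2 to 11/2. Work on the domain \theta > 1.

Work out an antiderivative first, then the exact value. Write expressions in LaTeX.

The denominator factors as 12 \theta \left(\theta - 1\right) \left(\theta + 2\right) \left(\theta^{2} + 5\right); partial fractions split f into directly integrable pieces: - \frac{101 \theta + 185}{1080 \left(\theta^{2} + 5\right)} + \frac{7}{54 \left(\theta + 2\right)} + \frac{7}{72 \left(\theta - 1\right)} - \frac{2}{15 \theta}.
F(\theta) = - \frac{2 \log{\left(\theta \right)}}{15} + \frac{7 \log{\left(\theta - 1 \right)}}{72} + \frac{7 \log{\left(\theta + 2 \right)}}{54} - \frac{101 \log{\left(\theta^{2} + 5 \right)}}{2160} - \frac{37 \sqrt{5} \operatorname{atan}{\left(\frac{\sqrt{5} \theta}{5} \right)}}{1080} is an antiderivative of f.
Check: d/d\theta[- \frac{2 \log{\left(\theta \right)}}{15} + \frac{7 \log{\left(\theta - 1 \right)}}{72} + \frac{7 \log{\left(\theta + 2 \right)}}{54} - \frac{101 \log{\left(\theta^{2} + 5 \right)}}{2160} - \frac{37 \sqrt{5} \operatorname{atan}{\left(\frac{\sqrt{5} \theta}{5} \right)}}{1080}] = \frac{- 4 \theta^{3} + 9 \theta^{2} + 16}{12 \theta^{5} + 12 \theta^{4} + 36 \theta^{3} + 60 \theta^{2} - 120 \theta}, which equals f(\theta).
F(11/2) = - \frac{2 \log{\left(\frac{11}{2} \right)}}{15} - \frac{101 \log{\left(\frac{141}{4} \right)}}{2160} - \frac{37 \sqrt{5} \operatorname{atan}{\left(\frac{11 \sqrt{5}}{10} \right)}}{1080} + \frac{7 \log{\left(\frac{9}{2} \right)}}{72} + \frac{7 \log{\left(\frac{15}{2} \right)}}{54}; F(5/2) = - \frac{2 \log{\left(\frac{5}{2} \right)}}{15} - \frac{101 \log{\left(\frac{45}{4} \right)}}{2160} - \frac{37 \sqrt{5} \operatorname{atan}{\left(\frac{\sqrt{5}}{2} \right)}}{1080} + \frac{7 \log{\left(\frac{3}{2} \right)}}{72} + \frac{7 \log{\left(\frac{9}{2} \right)}}{54}.
Integral = F(11/2) - F(5/2) = - \frac{2 \log{\left(\frac{11}{2} \right)}}{15} - \frac{101 \log{\left(\frac{141}{4} \right)}}{2160} - \frac{37 \sqrt{5} \operatorname{atan}{\left(\frac{11 \sqrt{5}}{10} \right)}}{1080} - \frac{7 \log{\left(\frac{9}{2} \right)}}{216} - \frac{7 \log{\left(\frac{3}{2} \right)}}{72} + \frac{37 \sqrt{5} \operatorname{atan}{\left(\frac{\sqrt{5}}{2} \right)}}{1080} + \frac{101 \log{\left(\frac{45}{4} \right)}}{2160} + \frac{2 \log{\left(\frac{5}{2} \right)}}{15} + \frac{7 \log{\left(\frac{15}{2} \right)}}{54}.

Antiderivative: F(\theta) = - \frac{2 \log{\left(\theta \right)}}{15} + \frac{7 \log{\left(\theta - 1 \right)}}{72} + \frac{7 \log{\left(\theta + 2 \right)}}{54} - \frac{101 \log{\left(\theta^{2} + 5 \right)}}{2160} - \frac{37 \sqrt{5} \operatorname{atan}{\left(\frac{\sqrt{5} \theta}{5} \right)}}{1080}; value = - \frac{2 \log{\left(\frac{11}{2} \right)}}{15} - \frac{101 \log{\left(\frac{141}{4} \right)}}{2160} - \frac{37 \sqrt{5} \operatorname{atan}{\left(\frac{11 \sqrt{5}}{10} \right)}}{1080} - \frac{7 \log{\left(\frac{9}{2} \right)}}{216} - \frac{7 \log{\left(\frac{3}{2} \right)}}{72} + \frac{37 \sqrt{5} \operatorname{atan}{\left(\frac{\sqrt{5}}{2} \right)}}{1080} + \frac{101 \log{\left(\frac{45}{4} \right)}}{2160} + \frac{2 \log{\left(\frac{5}{2} \right)}}{15} + \frac{7 \log{\left(\frac{15}{2} \right)}}{54}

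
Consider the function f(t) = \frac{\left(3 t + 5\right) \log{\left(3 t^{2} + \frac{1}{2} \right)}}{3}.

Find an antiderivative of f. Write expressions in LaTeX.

Differentiate the proposed F(t) back; it has to land on f(t) exactly.
Check: d/dt[\frac{t^{2} \log{\left(3 t^{2} + \frac{1}{2} \right)}}{2} - \frac{t^{2}}{2} + \frac{5 t \log{\left(3 t^{2} + \frac{1}{2} \right)}}{3} - \frac{10 t}{3} + \frac{\log{\left(t^{2} + \frac{1}{6} \right)}}{12} + \frac{5 \sqrt{6} \operatorname{atan}{\left(\sqrt{6} t \right)}}{9}] = t \log{\left(3 t^{2} + \frac{1}{2} \right)} + \frac{5 \log{\left(3 t^{2} + \frac{1}{2} \right)}}{3}, which equals f(t).

An antiderivative is F(t) = \frac{t^{2} \log{\left(3 t^{2} + \frac{1}{2} \right)}}{2} - \frac{t^{2}}{2} + \frac{5 t \log{\left(3 t^{2} + \frac{1}{2} \right)}}{3} - \frac{10 t}{3} + \frac{\log{\left(t^{2} + \frac{1}{6} \right)}}{12} + \frac{5 \sqrt{6} \operatorname{atan}{\left(\sqrt{6} t \right)}}{9}.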